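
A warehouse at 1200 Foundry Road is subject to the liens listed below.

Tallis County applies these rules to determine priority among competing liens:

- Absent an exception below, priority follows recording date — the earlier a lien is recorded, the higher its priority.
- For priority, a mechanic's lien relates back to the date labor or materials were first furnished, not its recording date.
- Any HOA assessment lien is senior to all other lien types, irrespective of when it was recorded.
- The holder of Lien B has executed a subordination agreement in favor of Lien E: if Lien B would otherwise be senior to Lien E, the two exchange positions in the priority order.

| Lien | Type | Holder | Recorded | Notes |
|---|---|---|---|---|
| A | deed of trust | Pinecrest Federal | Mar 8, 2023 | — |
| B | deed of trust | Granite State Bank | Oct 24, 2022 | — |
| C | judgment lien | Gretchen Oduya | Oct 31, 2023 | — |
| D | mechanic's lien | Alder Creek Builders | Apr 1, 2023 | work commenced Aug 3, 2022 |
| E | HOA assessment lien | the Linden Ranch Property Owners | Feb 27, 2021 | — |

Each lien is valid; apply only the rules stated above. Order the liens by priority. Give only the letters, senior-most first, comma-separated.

Effective dates after the stated exceptions: D relates back to Aug 3, 2022 (work commenced).
E is an HOA assessment lien, so it outranks all other liens regardless of date.
Remaining liens by effective date: D (Aug 3, 2022), B (Oct 24, 2022), A (Mar 8, 2023), C (Oct 31, 2023).
B is already junior to E, so the subordination agreement changes nothing.

E, D, B, A, C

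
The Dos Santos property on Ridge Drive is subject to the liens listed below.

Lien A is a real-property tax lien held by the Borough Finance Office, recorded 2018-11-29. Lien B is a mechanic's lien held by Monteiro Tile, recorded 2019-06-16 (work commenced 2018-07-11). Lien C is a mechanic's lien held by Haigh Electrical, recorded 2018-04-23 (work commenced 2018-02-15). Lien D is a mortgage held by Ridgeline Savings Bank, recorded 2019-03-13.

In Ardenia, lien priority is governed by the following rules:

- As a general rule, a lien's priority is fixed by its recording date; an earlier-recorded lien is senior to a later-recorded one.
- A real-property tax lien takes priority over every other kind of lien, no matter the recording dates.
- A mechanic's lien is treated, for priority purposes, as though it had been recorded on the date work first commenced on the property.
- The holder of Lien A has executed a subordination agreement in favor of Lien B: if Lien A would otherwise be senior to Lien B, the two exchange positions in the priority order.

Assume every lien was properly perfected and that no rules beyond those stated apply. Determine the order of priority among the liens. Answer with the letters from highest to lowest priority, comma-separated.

B, C, A, D

Adjusting effective dates: B's effective date is 2018-07-11, when work began; C's effective date is 2018-02-15, when work began.
A, as a real-property tax lien, has superpriority and ranks first.
Among the remaining liens, by effective date: C (2018-02-15), B (2018-07-11), D (2019-03-13).
A would otherwise be senior to B, so under the subordination agreement A and B exchange positions.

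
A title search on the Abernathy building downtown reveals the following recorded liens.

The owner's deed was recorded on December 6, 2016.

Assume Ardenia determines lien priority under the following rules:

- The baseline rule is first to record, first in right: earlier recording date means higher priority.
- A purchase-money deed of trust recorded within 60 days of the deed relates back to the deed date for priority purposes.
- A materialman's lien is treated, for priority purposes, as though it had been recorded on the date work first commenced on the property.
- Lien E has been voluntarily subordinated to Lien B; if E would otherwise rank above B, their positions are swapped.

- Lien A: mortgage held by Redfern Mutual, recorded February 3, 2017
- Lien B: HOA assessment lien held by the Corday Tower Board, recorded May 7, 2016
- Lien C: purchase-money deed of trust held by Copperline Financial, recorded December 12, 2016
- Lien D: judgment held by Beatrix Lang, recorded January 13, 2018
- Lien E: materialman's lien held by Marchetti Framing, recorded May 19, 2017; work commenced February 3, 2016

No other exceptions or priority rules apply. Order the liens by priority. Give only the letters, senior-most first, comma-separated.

B, E, C, A, D

Adjusting effective dates: C relates back to the deed date December 6, 2016; E's effective date is February 3, 2016, when work began.
By effective date, earliest first: E (February 3, 2016), B (May 7, 2016), C (December 6, 2016), A (February 3, 2017), D (January 13, 2018).
Because E would otherwise rank above B, the subordination swaps them.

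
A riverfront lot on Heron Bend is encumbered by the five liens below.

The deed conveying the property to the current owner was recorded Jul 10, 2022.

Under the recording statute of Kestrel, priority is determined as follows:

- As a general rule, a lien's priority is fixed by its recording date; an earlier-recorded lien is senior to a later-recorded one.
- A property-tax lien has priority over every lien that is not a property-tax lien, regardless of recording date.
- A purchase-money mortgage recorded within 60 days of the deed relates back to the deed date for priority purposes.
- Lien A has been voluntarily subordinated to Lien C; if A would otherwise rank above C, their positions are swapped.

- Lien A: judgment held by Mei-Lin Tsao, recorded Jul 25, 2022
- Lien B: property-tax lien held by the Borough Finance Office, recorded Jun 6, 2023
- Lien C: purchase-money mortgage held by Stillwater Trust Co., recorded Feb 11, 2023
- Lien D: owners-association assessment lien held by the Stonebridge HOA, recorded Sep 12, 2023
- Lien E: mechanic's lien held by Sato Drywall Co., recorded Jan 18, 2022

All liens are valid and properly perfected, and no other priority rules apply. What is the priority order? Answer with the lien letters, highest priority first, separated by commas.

Effective dates after the stated exceptions: C missed the 60-day window (216 days after the deed), so its recording date stands.
B is a property-tax lien and takes priority over every other lien.
Ordering the rest by effective date: E (Jan 18, 2022), A (Jul 25, 2022), C (Feb 11, 2023), D (Sep 12, 2023).
A would otherwise be senior to C, so under the subordination agreement A and C exchange positions.

B, E, C, A, D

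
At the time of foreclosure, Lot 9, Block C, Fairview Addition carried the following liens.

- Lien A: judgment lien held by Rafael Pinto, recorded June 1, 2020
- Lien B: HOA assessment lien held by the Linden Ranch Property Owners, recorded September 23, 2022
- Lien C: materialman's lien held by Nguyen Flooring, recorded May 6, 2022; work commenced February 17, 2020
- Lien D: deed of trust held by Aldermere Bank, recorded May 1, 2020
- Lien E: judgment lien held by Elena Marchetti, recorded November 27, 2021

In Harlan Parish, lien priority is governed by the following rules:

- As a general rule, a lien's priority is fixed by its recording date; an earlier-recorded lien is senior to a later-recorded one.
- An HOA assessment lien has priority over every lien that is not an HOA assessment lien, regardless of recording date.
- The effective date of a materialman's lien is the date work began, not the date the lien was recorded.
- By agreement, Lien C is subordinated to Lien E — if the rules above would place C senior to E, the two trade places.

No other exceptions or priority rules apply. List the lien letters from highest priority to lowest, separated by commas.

Effective dates after the stated exceptions: C's effective date is February 17, 2020, when work began.
B, as an HOA assessment lien, has superpriority and ranks first.
Among the remaining liens, by effective date: C (February 17, 2020), D (May 1, 2020), A (June 1, 2020), E (November 27, 2021).
C would otherwise be senior to E, so under the subordination agreement C and E exchange positions.

B, E, D, A, C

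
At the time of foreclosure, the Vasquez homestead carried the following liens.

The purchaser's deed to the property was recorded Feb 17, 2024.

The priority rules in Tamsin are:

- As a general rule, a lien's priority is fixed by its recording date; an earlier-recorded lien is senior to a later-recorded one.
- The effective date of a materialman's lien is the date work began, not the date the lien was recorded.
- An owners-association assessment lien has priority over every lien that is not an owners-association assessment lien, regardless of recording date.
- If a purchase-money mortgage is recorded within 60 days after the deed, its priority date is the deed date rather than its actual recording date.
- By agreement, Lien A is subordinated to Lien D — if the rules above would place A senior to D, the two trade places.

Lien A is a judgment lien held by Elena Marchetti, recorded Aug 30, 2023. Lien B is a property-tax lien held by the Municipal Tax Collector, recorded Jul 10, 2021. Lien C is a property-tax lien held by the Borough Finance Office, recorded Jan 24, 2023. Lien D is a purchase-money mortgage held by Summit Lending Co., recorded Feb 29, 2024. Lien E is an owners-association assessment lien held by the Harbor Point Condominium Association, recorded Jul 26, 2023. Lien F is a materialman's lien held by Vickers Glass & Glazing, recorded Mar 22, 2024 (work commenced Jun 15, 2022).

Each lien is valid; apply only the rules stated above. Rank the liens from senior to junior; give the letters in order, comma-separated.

E, B, F, C, D, A

Adjusting effective dates: D's effective date is the deed date, Feb 17, 2024; F's effective date is Jun 15, 2022, when work began.
E is an owners-association assessment lien, so it outranks all other liens regardless of date.
The other liens, earliest effective date first: B (Jul 10, 2021), F (Jun 15, 2022), C (Jan 24, 2023), A (Aug 30, 2023), D (Feb 17, 2024).
A is senior to D before the subordination, so the two trade places.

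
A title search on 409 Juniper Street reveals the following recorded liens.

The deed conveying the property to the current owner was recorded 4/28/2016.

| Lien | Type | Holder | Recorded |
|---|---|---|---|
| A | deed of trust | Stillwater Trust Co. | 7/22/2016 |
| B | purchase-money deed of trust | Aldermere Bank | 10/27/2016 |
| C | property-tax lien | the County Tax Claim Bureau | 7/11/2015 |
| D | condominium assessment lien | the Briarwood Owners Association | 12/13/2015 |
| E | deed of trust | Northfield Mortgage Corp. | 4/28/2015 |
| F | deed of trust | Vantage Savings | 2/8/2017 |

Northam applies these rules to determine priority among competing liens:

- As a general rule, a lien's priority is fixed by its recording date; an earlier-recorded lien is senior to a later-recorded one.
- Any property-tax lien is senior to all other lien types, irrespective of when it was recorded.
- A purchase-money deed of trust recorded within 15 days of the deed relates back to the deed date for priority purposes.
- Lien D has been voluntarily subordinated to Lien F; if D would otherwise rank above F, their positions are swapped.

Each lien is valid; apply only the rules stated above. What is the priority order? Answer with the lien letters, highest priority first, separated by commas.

C, E, F, A, B, D

Adjusting effective dates: B was recorded 182 days after the deed — beyond 15 days — so no relation-back applies.
As a property-tax lien, C is senior to every other lien.
Ordering the rest by effective date: E (4/28/2015), D (12/13/2015), A (7/22/2016), B (10/27/2016), F (2/8/2017).
D is senior to F before the subordination, so the two trade places.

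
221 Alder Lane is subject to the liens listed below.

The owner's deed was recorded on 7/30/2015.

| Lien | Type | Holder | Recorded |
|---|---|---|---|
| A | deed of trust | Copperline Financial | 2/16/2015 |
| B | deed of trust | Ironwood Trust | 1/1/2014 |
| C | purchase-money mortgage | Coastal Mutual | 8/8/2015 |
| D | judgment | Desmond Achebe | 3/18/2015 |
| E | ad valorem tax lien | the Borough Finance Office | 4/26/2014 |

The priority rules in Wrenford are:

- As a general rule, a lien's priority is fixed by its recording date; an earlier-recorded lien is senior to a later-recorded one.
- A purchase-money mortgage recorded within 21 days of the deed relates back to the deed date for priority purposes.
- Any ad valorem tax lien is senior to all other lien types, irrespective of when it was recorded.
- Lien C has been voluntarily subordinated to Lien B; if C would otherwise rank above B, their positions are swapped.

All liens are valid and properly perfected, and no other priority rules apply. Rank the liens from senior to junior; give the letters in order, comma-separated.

E, B, A, D, C

Effective dates: C was recorded within the 21-day window, so its effective date is the deed date 7/30/2015.
E is an ad valorem tax lien, so it outranks all other liens regardless of date.
Remaining liens by effective date: B (1/1/2014), A (2/16/2015), D (3/18/2015), C (7/30/2015).
Since C is not senior to B, the subordination leaves the order unchanged.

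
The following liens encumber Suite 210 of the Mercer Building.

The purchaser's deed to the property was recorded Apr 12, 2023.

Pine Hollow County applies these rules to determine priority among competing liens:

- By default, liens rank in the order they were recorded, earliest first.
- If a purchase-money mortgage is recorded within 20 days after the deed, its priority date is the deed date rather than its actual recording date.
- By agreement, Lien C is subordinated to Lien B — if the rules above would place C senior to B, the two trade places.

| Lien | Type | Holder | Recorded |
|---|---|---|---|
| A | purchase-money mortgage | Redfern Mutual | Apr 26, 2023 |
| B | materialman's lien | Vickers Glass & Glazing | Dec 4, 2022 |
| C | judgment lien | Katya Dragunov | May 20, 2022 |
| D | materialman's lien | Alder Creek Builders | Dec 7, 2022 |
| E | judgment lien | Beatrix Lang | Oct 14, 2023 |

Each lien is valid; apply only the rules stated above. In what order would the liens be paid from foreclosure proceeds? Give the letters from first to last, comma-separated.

First, effective dates: A relates back to the deed date Apr 12, 2023.
Sorted by effective date: C (May 20, 2022), B (Dec 4, 2022), D (Dec 7, 2022), A (Apr 12, 2023), E (Oct 14, 2023).
C is senior to B before the subordination, so the two trade places.

B, C, D, A, E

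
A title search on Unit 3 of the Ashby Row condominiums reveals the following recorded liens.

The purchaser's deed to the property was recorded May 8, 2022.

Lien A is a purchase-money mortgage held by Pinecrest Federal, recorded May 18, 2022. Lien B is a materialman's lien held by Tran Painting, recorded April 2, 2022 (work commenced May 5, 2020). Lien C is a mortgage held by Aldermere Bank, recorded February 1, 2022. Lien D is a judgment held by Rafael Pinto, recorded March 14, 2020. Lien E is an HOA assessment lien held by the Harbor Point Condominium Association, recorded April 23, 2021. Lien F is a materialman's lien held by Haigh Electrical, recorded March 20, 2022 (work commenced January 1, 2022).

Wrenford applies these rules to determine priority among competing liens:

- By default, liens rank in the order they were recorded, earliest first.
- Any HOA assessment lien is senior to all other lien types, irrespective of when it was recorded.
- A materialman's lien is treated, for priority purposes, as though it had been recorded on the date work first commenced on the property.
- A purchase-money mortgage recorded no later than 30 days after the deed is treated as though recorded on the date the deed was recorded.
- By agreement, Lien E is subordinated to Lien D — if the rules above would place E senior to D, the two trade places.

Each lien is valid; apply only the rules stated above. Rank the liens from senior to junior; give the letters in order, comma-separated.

D, E, B, F, C, A

First, effective dates: A was recorded within the 30-day window, so its effective date is the deed date May 8, 2022; B's effective date is May 5, 2020, when work began; F is treated as recorded January 1, 2022, the work-commencement date.
As an HOA assessment lien, E is senior to every other lien.
Among the remaining liens, by effective date: D (March 14, 2020), B (May 5, 2020), F (January 1, 2022), C (February 1, 2022), A (May 8, 2022).
Because E would otherwise rank above D, the subordination swaps them.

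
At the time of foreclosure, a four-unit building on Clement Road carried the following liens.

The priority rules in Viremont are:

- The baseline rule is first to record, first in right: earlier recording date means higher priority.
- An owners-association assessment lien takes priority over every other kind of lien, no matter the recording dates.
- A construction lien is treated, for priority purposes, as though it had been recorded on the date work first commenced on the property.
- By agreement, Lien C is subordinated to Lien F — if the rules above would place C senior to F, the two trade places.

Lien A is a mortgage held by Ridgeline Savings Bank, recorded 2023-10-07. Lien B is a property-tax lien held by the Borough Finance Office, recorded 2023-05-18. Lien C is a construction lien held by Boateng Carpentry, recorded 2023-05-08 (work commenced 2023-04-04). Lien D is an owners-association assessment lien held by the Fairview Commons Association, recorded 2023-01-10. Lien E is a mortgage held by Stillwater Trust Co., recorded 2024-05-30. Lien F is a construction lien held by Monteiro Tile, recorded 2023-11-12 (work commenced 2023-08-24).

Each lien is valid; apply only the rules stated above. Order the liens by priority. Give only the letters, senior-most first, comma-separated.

Effective dates after the stated exceptions: C relates back to 2023-04-04 (work commenced); F relates back to 2023-08-24 (work commenced).
D, as an owners-association assessment lien, has superpriority and ranks first.
Ordering the rest by effective date: C (2023-04-04), B (2023-05-18), F (2023-08-24), A (2023-10-07), E (2024-05-30).
The subordination applies — C was senior to F — so C and F swap.

D, F, B, C, A, E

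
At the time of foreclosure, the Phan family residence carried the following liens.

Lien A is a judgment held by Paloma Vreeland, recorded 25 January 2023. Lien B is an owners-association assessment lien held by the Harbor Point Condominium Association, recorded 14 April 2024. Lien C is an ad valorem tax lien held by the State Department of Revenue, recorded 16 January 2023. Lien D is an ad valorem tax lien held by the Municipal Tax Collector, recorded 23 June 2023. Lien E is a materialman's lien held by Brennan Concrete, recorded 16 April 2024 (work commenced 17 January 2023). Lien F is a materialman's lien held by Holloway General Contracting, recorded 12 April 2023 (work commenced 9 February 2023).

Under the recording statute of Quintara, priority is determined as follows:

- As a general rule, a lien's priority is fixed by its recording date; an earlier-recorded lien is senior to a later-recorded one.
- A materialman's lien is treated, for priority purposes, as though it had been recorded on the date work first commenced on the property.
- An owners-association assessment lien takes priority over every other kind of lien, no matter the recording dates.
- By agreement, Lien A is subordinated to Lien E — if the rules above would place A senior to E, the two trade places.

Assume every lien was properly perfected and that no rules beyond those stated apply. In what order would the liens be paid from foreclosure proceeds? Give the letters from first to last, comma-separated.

B, C, E, A, F, D

Effective dates: E's effective date is 17 January 2023, when work began; F is treated as recorded 9 February 2023, the work-commencement date.
B, as an owners-association assessment lien, has superpriority and ranks first.
Ordering the rest by effective date: C (16 January 2023), E (17 January 2023), A (25 January 2023), F (9 February 2023), D (23 June 2023).
A is already junior to E, so the subordination agreement changes nothing.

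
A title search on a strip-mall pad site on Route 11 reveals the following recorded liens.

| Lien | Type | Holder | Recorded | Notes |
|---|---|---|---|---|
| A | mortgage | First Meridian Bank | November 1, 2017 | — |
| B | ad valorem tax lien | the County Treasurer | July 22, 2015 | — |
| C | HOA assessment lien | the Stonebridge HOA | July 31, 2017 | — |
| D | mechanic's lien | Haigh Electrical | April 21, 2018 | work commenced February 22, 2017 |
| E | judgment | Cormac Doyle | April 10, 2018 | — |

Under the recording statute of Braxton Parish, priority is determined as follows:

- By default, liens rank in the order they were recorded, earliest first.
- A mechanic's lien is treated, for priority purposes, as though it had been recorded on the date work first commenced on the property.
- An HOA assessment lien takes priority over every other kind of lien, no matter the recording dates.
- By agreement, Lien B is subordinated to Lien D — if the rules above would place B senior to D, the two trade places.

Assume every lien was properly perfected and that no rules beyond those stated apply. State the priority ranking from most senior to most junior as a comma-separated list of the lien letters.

C, D, B, A, E

First, effective dates: D relates back to February 22, 2017 (work commenced).
As an HOA assessment lien, C is senior to every other lien.
The other liens, earliest effective date first: B (July 22, 2015), D (February 22, 2017), A (November 1, 2017), E (April 10, 2018).
B would otherwise be senior to D, so under the subordination agreement B and D exchange positions.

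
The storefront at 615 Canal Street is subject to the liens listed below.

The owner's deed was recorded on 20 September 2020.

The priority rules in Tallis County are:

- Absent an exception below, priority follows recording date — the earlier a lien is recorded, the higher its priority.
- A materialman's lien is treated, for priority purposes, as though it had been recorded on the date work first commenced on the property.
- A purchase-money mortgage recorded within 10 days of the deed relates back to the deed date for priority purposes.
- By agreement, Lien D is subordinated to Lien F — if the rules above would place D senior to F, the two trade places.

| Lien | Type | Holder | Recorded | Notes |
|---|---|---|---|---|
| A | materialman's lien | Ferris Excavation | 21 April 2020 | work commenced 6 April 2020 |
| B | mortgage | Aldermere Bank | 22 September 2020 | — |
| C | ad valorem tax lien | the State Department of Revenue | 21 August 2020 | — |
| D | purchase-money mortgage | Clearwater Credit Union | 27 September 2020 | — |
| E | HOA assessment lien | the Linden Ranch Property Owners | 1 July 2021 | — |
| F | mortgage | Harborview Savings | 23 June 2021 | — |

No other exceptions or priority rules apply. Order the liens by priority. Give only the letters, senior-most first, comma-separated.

Effective dates after the stated exceptions: A's effective date is 6 April 2020, when work began; D was recorded within the 10-day window, so its effective date is the deed date 20 September 2020.
By effective date, earliest first: A (6 April 2020), C (21 August 2020), D (20 September 2020), B (22 September 2020), F (23 June 2021), E (1 July 2021).
D is senior to F before the subordination, so the two trade places.

A, C, F, B, D, E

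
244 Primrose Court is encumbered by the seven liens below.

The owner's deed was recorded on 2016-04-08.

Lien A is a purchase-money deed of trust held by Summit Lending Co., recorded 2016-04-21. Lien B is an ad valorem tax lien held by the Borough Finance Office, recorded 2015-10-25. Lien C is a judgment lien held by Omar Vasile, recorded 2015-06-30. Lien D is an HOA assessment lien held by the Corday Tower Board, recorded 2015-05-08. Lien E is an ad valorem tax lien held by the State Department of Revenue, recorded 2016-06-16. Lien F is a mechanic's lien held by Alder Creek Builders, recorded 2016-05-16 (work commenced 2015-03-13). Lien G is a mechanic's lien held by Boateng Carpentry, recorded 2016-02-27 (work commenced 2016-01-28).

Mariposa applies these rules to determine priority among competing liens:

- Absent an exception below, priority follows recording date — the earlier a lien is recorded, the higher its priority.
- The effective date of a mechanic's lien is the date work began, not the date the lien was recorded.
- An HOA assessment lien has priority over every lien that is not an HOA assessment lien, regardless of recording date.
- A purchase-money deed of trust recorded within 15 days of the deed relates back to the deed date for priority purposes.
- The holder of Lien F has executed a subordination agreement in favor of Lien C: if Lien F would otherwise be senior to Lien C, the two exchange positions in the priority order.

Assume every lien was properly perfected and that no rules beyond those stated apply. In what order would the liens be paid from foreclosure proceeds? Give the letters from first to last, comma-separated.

Effective dates: A was recorded within the 15-day window, so its effective date is the deed date 2016-04-08; F relates back to 2015-03-13 (work commenced); G is treated as recorded 2016-01-28, the work-commencement date.
D is an HOA assessment lien and takes priority over every other lien.
Ordering the rest by effective date: F (2015-03-13), C (2015-06-30), B (2015-10-25), G (2016-01-28), A (2016-04-08), E (2016-06-16).
F is senior to C before the subordination, so the two trade places.

D, C, F, B, G, A, E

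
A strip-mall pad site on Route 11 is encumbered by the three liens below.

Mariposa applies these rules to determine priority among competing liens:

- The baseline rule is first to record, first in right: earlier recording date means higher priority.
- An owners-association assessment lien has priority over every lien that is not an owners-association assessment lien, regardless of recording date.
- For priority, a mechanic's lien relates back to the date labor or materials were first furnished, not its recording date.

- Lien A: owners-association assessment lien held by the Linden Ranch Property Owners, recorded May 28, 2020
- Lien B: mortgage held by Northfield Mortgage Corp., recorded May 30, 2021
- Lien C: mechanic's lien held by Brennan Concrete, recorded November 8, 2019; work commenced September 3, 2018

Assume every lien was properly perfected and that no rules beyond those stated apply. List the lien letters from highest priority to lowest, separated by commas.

Effective dates after the stated exceptions: C is treated as recorded September 3, 2018, the work-commencement date.
A is an owners-association assessment lien, so it outranks all other liens regardless of date.
Ordering the rest by effective date: C (September 3, 2018), B (May 30, 2021).

A, C, B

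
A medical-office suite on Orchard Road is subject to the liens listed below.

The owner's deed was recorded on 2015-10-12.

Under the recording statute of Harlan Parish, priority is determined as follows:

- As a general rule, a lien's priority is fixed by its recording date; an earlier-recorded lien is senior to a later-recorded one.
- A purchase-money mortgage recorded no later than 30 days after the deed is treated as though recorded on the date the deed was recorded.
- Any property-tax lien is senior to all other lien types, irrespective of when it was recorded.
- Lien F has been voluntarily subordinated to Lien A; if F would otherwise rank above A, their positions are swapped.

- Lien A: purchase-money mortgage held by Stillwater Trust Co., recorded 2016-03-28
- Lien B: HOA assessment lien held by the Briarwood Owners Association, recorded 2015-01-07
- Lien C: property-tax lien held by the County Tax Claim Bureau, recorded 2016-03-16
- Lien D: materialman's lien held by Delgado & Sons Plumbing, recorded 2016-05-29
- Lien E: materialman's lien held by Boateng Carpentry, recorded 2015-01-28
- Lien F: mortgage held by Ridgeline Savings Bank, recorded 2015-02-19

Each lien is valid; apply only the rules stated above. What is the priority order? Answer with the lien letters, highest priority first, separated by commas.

C, B, E, A, F, D

Effective dates after the stated exceptions: A was recorded 168 days after the deed, outside the 30-day window, so it keeps its recording date.
C is a property-tax lien, so it outranks all other liens regardless of date.
Ordering the rest by effective date: B (2015-01-07), E (2015-01-28), F (2015-02-19), A (2016-03-28), D (2016-05-29).
The subordination applies — F was senior to A — so F and A swap.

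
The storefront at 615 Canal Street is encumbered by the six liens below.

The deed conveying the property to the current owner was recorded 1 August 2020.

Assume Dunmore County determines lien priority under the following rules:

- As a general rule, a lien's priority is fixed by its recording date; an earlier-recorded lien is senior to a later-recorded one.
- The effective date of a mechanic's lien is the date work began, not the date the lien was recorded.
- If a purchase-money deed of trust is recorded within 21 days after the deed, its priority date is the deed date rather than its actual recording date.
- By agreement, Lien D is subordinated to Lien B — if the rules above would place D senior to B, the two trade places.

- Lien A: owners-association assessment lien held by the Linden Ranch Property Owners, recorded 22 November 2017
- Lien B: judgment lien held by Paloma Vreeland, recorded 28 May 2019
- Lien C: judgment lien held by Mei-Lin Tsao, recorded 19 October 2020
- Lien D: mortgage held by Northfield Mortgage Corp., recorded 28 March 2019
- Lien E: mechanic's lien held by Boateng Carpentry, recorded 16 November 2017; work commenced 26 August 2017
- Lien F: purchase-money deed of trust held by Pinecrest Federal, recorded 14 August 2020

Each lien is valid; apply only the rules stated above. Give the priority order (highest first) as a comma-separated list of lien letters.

Effective dates after the stated exceptions: E is treated as recorded 26 August 2017, the work-commencement date; F relates back to the deed date 1 August 2020.
Sorted by effective date: E (26 August 2017), A (22 November 2017), D (28 March 2019), B (28 May 2019), F (1 August 2020), C (19 October 2020).
D is senior to B before the subordination, so the two trade places.

E, A, B, D, F, C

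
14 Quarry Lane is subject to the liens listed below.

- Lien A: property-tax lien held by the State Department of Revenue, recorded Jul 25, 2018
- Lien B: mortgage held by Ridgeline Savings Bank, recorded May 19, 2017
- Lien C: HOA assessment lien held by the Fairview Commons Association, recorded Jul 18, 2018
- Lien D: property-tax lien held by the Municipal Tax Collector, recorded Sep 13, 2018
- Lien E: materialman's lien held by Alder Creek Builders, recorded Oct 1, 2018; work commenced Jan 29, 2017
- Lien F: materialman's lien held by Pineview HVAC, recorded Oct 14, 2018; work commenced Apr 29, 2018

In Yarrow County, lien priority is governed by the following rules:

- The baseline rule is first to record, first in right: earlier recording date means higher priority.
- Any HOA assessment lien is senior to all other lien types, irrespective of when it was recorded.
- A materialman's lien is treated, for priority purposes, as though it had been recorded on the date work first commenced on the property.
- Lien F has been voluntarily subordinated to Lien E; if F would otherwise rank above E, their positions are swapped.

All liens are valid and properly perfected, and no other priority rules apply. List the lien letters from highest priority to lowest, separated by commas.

C, E, B, F, A, D

First, effective dates: E's effective date is Jan 29, 2017, when work began; F relates back to Apr 29, 2018 (work commenced).
C is an HOA assessment lien, so it outranks all other liens regardless of date.
Remaining liens by effective date: E (Jan 29, 2017), B (May 19, 2017), F (Apr 29, 2018), A (Jul 25, 2018), D (Sep 13, 2018).
Since F is not senior to E, the subordination leaves the order unchanged.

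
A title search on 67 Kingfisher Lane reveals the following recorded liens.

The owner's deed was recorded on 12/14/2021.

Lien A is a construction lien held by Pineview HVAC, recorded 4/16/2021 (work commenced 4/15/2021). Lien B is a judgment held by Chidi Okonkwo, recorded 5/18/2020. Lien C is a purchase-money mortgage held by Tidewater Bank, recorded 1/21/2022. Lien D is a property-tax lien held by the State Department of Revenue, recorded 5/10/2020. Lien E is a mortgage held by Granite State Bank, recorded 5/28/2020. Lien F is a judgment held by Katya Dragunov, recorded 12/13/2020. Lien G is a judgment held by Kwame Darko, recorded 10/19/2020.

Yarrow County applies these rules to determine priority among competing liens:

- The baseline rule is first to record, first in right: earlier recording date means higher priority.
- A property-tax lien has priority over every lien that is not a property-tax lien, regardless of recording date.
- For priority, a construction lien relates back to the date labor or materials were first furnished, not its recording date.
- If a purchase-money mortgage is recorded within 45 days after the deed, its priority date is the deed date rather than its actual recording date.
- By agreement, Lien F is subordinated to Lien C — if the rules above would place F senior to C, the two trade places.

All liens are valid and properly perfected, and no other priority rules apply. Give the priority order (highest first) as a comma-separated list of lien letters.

D, B, E, G, C, A, F

Effective dates: A is treated as recorded 4/15/2021, the work-commencement date; C was recorded within the 45-day window, so its effective date is the deed date 12/14/2021.
D is a property-tax lien, so it outranks all other liens regardless of date.
Ordering the rest by effective date: B (5/18/2020), E (5/28/2020), G (10/19/2020), F (12/13/2020), A (4/15/2021), C (12/14/2021).
F is senior to C before the subordination, so the two trade places.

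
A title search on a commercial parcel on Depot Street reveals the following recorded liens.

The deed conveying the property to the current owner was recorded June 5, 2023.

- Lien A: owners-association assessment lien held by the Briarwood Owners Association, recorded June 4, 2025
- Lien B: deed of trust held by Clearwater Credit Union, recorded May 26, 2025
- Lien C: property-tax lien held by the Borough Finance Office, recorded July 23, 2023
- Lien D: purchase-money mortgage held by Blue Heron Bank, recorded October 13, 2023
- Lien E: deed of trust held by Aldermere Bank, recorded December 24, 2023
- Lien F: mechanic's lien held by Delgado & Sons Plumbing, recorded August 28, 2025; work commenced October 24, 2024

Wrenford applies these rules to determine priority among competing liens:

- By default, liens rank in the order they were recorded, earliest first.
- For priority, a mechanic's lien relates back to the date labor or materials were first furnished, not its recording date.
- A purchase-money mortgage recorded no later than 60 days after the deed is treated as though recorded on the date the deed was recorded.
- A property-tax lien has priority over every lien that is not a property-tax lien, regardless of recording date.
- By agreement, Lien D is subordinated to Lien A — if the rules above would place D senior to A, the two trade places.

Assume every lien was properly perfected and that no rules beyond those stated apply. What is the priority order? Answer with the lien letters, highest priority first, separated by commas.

Effective dates after the stated exceptions: D missed the 60-day window (130 days after the deed), so its recording date stands; F relates back to October 24, 2024 (work commenced).
C is a property-tax lien, so it outranks all other liens regardless of date.
Among the remaining liens, by effective date: D (October 13, 2023), E (December 24, 2023), F (October 24, 2024), B (May 26, 2025), A (June 4, 2025).
The subordination applies — D was senior to A — so D and A swap.

C, A, E, F, B, D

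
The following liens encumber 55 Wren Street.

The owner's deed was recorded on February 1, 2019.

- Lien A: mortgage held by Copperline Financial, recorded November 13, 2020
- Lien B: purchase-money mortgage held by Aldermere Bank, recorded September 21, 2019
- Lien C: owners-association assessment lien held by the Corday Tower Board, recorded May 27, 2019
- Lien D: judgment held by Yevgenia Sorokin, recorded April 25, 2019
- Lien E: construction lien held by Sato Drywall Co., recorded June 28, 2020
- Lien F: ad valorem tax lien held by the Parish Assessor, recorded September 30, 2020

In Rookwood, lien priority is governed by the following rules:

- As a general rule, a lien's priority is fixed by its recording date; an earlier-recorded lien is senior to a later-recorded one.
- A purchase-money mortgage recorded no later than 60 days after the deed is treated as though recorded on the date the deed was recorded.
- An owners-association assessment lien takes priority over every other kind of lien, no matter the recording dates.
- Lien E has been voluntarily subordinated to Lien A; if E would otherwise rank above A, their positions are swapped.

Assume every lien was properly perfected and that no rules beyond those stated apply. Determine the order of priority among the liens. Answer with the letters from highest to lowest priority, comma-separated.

Effective dates after the stated exceptions: B was recorded 232 days after the deed — beyond 60 days — so no relation-back applies.
C, as an owners-association assessment lien, has superpriority and ranks first.
Among the remaining liens, by effective date: D (April 25, 2019), B (September 21, 2019), E (June 28, 2020), F (September 30, 2020), A (November 13, 2020).
E would otherwise be senior to A, so under the subordination agreement E and A exchange positions.

C, D, B, A, F, E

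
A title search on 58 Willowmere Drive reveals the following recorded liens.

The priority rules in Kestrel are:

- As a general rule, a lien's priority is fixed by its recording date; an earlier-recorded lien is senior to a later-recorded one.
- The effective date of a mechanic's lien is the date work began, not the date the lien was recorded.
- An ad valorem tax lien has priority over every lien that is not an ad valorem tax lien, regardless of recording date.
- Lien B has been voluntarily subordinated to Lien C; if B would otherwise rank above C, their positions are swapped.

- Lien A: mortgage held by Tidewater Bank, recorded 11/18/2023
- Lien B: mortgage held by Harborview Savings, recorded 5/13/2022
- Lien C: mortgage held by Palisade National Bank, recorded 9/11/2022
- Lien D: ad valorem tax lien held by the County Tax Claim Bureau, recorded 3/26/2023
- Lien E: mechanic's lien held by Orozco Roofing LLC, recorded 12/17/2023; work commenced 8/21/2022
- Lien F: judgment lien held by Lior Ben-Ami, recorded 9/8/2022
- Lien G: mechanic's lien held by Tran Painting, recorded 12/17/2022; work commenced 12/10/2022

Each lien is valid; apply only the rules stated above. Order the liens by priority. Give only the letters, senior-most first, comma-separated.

D, C, E, F, B, G, A

Effective dates: E is treated as recorded 8/21/2022, the work-commencement date; G relates back to 12/10/2022 (work commenced).
D is an ad valorem tax lien and takes priority over every other lien.
Remaining liens by effective date: B (5/13/2022), E (8/21/2022), F (9/8/2022), C (9/11/2022), G (12/10/2022), A (11/18/2023).
B would otherwise be senior to C, so under the subordination agreement B and C exchange positions.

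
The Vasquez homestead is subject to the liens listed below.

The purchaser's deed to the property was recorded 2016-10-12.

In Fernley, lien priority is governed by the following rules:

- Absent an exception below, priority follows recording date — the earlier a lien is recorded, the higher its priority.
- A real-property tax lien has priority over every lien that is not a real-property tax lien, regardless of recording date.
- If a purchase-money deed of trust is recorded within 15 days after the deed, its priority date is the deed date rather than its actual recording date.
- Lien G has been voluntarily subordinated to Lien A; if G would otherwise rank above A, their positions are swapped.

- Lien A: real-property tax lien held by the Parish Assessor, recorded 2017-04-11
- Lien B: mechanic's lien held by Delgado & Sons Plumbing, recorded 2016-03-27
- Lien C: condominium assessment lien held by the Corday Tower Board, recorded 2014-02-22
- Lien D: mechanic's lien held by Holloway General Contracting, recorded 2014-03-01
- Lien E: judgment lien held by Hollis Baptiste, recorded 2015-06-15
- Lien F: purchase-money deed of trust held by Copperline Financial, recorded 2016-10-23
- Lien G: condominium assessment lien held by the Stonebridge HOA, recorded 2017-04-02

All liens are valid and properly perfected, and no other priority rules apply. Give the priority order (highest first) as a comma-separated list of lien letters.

First, effective dates: F relates back to the deed date 2016-10-12.
As a real-property tax lien, A is senior to every other lien.
Among the remaining liens, by effective date: C (2014-02-22), D (2014-03-01), E (2015-06-15), B (2016-03-27), F (2016-10-12), G (2017-04-02).
G is already junior to A, so the subordination agreement changes nothing.

A, C, D, E, B, F, G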